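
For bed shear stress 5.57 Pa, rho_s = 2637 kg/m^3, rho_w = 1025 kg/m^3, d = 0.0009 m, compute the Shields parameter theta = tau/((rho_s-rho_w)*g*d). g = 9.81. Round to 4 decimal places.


theta = tau / ((rho_s - rho_w) * g * d)
rho_s - rho_w = 2637 - 1025 = 1612
Denominator = 1612 * 9.81 * 0.0009 = 14.232348
theta = 5.57 / 14.232348
theta = 0.3914

0.3914


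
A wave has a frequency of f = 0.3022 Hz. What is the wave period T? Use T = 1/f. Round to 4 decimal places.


T = 1 / f
T = 1 / 0.3022
T = 3.3091 s

3.3091


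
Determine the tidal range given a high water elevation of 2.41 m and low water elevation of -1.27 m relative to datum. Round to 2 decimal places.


Tidal range = High water - Low water
Tidal range = 2.41 - (-1.27)
Tidal range = 3.68 m

3.68


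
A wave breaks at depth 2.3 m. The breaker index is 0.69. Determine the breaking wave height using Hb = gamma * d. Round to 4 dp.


Hb = gamma * d
Hb = 0.69 * 2.3
Hb = 1.5870 m

1.5870


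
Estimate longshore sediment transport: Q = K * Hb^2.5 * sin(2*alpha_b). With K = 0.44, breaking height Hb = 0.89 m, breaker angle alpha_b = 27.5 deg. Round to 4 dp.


Q = K * Hb^2.5 * sin(2 * alpha_b)
Hb^2.5 = 0.89^2.5 = 0.747266
sin(2 * 27.5) = sin(55.0) = 0.819152
Q = 0.44 * 0.747266 * 0.819152
Q = 0.2693 m^3/s

0.2693


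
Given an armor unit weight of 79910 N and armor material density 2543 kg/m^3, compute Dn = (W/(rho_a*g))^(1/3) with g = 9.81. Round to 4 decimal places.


V = W / (rho_a * g)
V = 79910 / (2543 * 9.81)
V = 79910 / 24946.83
V = 3.203213 m^3
Dn = V^(1/3) = 3.203213^(1/3)
Dn = 1.4741 m

1.4741


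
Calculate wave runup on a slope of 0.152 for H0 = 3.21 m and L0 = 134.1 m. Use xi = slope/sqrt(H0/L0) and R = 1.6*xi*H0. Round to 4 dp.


xi = slope / sqrt(H0/L0)
H0/L0 = 3.21/134.1 = 0.023937
sqrt(0.023937) = 0.154717
xi = 0.152 / 0.154717 = 0.982439
R = 1.6 * xi * H0 = 1.6 * 0.982439 * 3.21
R = 5.0458 m

5.0458


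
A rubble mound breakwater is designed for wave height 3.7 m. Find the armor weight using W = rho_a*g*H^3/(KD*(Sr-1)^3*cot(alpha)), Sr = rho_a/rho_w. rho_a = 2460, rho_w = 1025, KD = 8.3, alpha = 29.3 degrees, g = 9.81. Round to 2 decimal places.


Sr = rho_a / rho_w = 2460 / 1025 = 2.400000
(Sr - 1) = 1.400000
(Sr - 1)^3 = 2.744000
cot(29.3) = 1 / tan(29.3) = 1 / 0.561174 = 1.781979
Numerator = 2460 * 9.81 * 3.7^3 = 1222388.5878
Denominator = 8.3 * 2.744000 * 1.781979 = 40.584929
W = 1222388.5878 / 40.584929
W = 30119.27 N

30119.27


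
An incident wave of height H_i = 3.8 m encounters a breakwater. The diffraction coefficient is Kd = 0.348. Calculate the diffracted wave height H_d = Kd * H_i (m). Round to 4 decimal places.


H_d = Kd * H_i
H_d = 0.348 * 3.8
H_d = 1.3224 m

1.3224


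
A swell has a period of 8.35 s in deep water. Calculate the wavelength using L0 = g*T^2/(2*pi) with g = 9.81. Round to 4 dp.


L0 = g * T^2 / (2 * pi)
L0 = 9.81 * 8.35^2 / (2 * pi)
L0 = 9.81 * 69.7225 / 6.28319
L0 = 683.9777 / 6.28319
L0 = 108.8584 m

108.8584


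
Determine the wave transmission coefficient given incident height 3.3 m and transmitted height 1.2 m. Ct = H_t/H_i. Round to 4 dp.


Ct = H_t / H_i
Ct = 1.2 / 3.3
Ct = 0.3636

0.3636


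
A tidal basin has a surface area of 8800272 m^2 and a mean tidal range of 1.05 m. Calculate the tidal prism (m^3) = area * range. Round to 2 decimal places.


Tidal prism = Area * Tidal range
P = 8800272 * 1.05
P = 9240285.60 m^3

9240285.60


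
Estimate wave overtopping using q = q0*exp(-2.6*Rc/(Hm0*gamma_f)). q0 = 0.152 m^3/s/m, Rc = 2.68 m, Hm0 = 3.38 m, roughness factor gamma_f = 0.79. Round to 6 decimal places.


q = q0 * exp(-2.6 * Rc / (Hm0 * gamma_f))
Exponent = -2.6 * 2.68 / (3.38 * 0.79)
= -2.6 * 2.68 / 2.6702
= -2.609542
exp(-2.609542) = 0.073568
q = 0.152 * 0.073568
q = 0.011182 m^3/s/m

0.011182


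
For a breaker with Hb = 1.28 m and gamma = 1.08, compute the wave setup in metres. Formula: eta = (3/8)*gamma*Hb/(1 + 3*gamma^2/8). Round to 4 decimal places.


eta = (3/8) * gamma * Hb / (1 + 3*gamma^2/8)
Numerator = (3/8) * 1.08 * 1.28 = 0.518400
Denominator = 1 + 3*1.08^2/8 = 1 + 0.437400 = 1.437400
eta = 0.518400 / 1.437400
eta = 0.3607 m

0.3607


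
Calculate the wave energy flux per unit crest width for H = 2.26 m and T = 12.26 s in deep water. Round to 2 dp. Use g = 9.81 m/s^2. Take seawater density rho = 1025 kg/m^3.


P = rho * g^2 * H^2 * T / (32 * pi)
P = 1025 * 9.81^2 * 2.26^2 * 12.26 / (32 * pi)
P = 1025 * 96.2361 * 5.1076 * 12.26 / 100.53096
P = 61442.57 W/m

61442.57


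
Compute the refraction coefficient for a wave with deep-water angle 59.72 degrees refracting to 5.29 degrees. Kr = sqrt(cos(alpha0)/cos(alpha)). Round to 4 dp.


Kr = sqrt(cos(alpha0) / cos(alpha))
cos(59.72) = 0.504226
cos(5.29) = 0.995741
Kr = sqrt(0.504226 / 0.995741)
Kr = sqrt(0.506383)
Kr = 0.7116

0.7116


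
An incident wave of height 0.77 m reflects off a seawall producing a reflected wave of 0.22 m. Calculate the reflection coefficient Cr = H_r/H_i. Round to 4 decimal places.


Cr = H_r / H_i
Cr = 0.22 / 0.77
Cr = 0.2857

0.2857


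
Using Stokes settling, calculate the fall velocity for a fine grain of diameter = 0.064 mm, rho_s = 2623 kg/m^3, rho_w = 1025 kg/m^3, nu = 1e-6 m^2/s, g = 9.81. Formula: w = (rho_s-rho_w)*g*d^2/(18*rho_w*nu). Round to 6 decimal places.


w = (rho_s - rho_w) * g * d^2 / (18 * rho_w * nu)
d = 0.064 mm = 0.000064 m
rho_s - rho_w = 2623 - 1025 = 1598
Numerator = 1598 * 9.81 * (0.000064)^2 = 0.000064210452
Denominator = 18 * 1025 * 1e-6 = 0.018450
w = 0.003480 m/s

0.003480


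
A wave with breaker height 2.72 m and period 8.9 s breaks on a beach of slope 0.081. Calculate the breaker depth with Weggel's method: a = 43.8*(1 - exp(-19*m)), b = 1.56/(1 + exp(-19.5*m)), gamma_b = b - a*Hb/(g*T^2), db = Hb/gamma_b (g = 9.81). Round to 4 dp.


a = 43.8 * (1 - exp(-19 * m))
exp(-19 * 0.081) = exp(-1.5390) = 0.214596
a = 43.8 * (1 - 0.214596) = 34.400713
b = 1.56 / (1 + exp(-19.5 * m))
exp(-19.5 * 0.081) = exp(-1.5795) = 0.206078
b = 1.56 / (1 + 0.206078) = 1.293449
Hb / (g * T^2) = 2.72 / (9.81 * 8.9^2) = 2.72 / 777.0501 = 0.00350042
gamma_b = b - a * Hb/(g*T^2) = 1.293449 - 34.400713 * 0.00350042 = 1.173032
db = Hb / gamma_b = 2.72 / 1.173032
db = 2.3188 m

2.3188


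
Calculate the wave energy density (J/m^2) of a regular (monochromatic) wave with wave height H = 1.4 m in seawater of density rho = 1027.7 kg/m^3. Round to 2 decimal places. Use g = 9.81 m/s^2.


E = (1/8) * rho * g * H^2
E = (1/8) * 1027.7 * 9.81 * 1.4^2
E = 0.125 * 1027.7 * 9.81 * 1.9600
E = 2470.03 J/m^2

2470.03


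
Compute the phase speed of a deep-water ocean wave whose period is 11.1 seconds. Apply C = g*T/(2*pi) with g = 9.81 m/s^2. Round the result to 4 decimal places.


We use the deep-water celerity formula:
C = g * T / (2 * pi)
C = 9.81 * 11.1 / (2 * 3.14159...)
C = 108.891000 / 6.283185
C = 17.3305 m/s

17.3305


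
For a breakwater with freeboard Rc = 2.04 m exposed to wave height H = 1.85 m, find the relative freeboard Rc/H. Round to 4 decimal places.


Relative freeboard = Rc / H
= 2.04 / 1.85
= 1.1027

1.1027


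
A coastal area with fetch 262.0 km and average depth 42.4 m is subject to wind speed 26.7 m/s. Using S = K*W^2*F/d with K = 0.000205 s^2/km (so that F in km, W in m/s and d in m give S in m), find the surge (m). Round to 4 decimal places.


S = K * W^2 * F / d
W^2 = 26.7^2 = 712.89
S = 0.000205 * 712.89 * 262.0 / 42.4
Numerator = 0.000205 * 712.89 * 262.0 = 38.289322
S = 38.289322 / 42.4 = 0.9031 m

0.9031


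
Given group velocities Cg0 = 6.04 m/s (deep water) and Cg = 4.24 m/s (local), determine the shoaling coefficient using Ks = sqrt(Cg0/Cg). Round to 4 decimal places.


Ks = sqrt(Cg0 / Cg)
Ks = sqrt(6.04 / 4.24)
Ks = sqrt(1.4245)
Ks = 1.1935

1.1935


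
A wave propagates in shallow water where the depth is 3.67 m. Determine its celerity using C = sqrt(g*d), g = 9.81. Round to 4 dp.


Using the shallow-water approximation:
C = sqrt(g * d) = sqrt(9.81 * 3.67)
C = sqrt(36.0027)
C = 6.0002 m/s

6.0002


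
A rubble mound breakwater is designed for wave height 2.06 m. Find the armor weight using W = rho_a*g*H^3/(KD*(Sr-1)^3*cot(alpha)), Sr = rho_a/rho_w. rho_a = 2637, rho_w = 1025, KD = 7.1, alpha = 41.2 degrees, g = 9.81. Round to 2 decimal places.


Sr = rho_a / rho_w = 2637 / 1025 = 2.572683
(Sr - 1) = 1.572683
(Sr - 1)^3 = 3.889766
cot(41.2) = 1 / tan(41.2) = 1 / 0.875434 = 1.142291
Numerator = 2637 * 9.81 * 2.06^3 = 226141.7758
Denominator = 7.1 * 3.889766 * 1.142291 = 31.547035
W = 226141.7758 / 31.547035
W = 7168.40 N

7168.40


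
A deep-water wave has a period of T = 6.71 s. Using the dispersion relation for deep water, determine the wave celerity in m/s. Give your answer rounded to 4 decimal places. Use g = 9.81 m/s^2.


We use the deep-water celerity formula:
C = g * T / (2 * pi)
C = 9.81 * 6.71 / (2 * 3.14159...)
C = 65.825100 / 6.283185
C = 10.4764 m/s

10.4764


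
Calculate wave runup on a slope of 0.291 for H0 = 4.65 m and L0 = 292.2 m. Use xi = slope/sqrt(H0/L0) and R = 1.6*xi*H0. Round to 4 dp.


xi = slope / sqrt(H0/L0)
H0/L0 = 4.65/292.2 = 0.015914
sqrt(0.015914) = 0.126150
xi = 0.291 / 0.126150 = 2.306782
R = 1.6 * xi * H0 = 1.6 * 2.306782 * 4.65
R = 17.1625 m

17.1625


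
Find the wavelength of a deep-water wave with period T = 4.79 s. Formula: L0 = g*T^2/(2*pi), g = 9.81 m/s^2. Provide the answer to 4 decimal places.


L0 = g * T^2 / (2 * pi)
L0 = 9.81 * 4.79^2 / (2 * pi)
L0 = 9.81 * 22.9441 / 6.28319
L0 = 225.0816 / 6.28319
L0 = 35.8229 m

35.8229


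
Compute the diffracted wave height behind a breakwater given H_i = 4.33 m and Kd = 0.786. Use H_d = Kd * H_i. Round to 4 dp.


H_d = Kd * H_i
H_d = 0.786 * 4.33
H_d = 3.4034 m

3.4034


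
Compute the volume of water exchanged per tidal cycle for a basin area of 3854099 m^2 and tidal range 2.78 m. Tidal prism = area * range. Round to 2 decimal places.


Tidal prism = Area * Tidal range
P = 3854099 * 2.78
P = 10714395.22 m^3

10714395.22


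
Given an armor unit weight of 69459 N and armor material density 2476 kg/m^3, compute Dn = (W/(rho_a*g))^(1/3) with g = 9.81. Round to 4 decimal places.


V = W / (rho_a * g)
V = 69459 / (2476 * 9.81)
V = 69459 / 24289.56
V = 2.859624 m^3
Dn = V^(1/3) = 2.859624^(1/3)
Dn = 1.4194 m

1.4194


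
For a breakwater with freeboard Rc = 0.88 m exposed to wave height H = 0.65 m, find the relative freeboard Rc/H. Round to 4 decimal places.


Relative freeboard = Rc / H
= 0.88 / 0.65
= 1.3538

1.3538


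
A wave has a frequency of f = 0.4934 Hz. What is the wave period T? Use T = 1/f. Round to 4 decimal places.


T = 1 / f
T = 1 / 0.4934
T = 2.0268 s

2.0268


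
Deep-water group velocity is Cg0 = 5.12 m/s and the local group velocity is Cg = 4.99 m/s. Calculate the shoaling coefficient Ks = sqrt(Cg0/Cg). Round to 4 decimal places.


Ks = sqrt(Cg0 / Cg)
Ks = sqrt(5.12 / 4.99)
Ks = sqrt(1.0261)
Ks = 1.0129

1.0129


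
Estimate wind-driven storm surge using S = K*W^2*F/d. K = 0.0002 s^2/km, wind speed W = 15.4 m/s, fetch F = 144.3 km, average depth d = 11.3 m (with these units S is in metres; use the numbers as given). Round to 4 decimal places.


S = K * W^2 * F / d
W^2 = 15.4^2 = 237.16
S = 0.0002 * 237.16 * 144.3 / 11.3
Numerator = 0.0002 * 237.16 * 144.3 = 6.844438
S = 6.844438 / 11.3 = 0.6057 m

0.6057


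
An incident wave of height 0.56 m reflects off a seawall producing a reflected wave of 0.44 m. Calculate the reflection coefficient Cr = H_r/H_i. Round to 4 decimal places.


Cr = H_r / H_i
Cr = 0.44 / 0.56
Cr = 0.7857

0.7857


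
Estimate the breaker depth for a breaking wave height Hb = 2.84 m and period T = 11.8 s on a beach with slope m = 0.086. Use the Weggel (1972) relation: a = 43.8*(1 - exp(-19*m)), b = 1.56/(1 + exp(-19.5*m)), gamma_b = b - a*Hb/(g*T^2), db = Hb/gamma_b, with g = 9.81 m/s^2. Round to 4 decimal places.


a = 43.8 * (1 - exp(-19 * m))
exp(-19 * 0.086) = exp(-1.6340) = 0.195147
a = 43.8 * (1 - 0.195147) = 35.252543
b = 1.56 / (1 + exp(-19.5 * m))
exp(-19.5 * 0.086) = exp(-1.6770) = 0.186934
b = 1.56 / (1 + 0.186934) = 1.314311
Hb / (g * T^2) = 2.84 / (9.81 * 11.8^2) = 2.84 / 1365.9444 = 0.00207915
gamma_b = b - a * Hb/(g*T^2) = 1.314311 - 35.252543 * 0.00207915 = 1.241015
db = Hb / gamma_b = 2.84 / 1.241015
db = 2.2884 m

2.2884


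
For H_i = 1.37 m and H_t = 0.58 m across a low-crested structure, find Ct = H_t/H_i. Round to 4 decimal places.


Ct = H_t / H_i
Ct = 0.58 / 1.37
Ct = 0.4234

0.4234


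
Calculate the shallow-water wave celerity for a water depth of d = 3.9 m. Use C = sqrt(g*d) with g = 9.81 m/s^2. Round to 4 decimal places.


Using the shallow-water approximation:
C = sqrt(g * d) = sqrt(9.81 * 3.9)
C = sqrt(38.2590)
C = 6.1854 m/s

6.1854


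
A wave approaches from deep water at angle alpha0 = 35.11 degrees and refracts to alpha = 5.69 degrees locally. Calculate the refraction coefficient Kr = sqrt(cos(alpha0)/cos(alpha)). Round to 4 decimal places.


Kr = sqrt(cos(alpha0) / cos(alpha))
cos(35.11) = 0.818049
cos(5.69) = 0.995073
Kr = sqrt(0.818049 / 0.995073)
Kr = sqrt(0.822100)
Kr = 0.9067

0.9067


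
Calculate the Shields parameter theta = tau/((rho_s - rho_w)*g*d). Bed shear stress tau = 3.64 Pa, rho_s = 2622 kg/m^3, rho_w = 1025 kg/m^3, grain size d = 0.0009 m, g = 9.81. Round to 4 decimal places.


theta = tau / ((rho_s - rho_w) * g * d)
rho_s - rho_w = 2622 - 1025 = 1597
Denominator = 1597 * 9.81 * 0.0009 = 14.099913
theta = 3.64 / 14.099913
theta = 0.2582

0.2582


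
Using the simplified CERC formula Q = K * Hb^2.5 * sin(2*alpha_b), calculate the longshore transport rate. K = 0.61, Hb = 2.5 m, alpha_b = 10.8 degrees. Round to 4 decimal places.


Q = K * Hb^2.5 * sin(2 * alpha_b)
Hb^2.5 = 2.5^2.5 = 9.882118
sin(2 * 10.8) = sin(21.6) = 0.368125
Q = 0.61 * 9.882118 * 0.368125
Q = 2.2191 m^3/s

2.2191


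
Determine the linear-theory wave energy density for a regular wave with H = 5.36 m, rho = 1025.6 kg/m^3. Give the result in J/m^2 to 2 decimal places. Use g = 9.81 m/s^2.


E = (1/8) * rho * g * H^2
E = (1/8) * 1025.6 * 9.81 * 5.36^2
E = 0.125 * 1025.6 * 9.81 * 28.7296
E = 36131.55 J/m^2

36131.55


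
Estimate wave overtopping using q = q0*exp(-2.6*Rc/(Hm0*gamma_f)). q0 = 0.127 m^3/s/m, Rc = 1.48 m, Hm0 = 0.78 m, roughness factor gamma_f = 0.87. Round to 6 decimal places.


q = q0 * exp(-2.6 * Rc / (Hm0 * gamma_f))
Exponent = -2.6 * 1.48 / (0.78 * 0.87)
= -2.6 * 1.48 / 0.6786
= -5.670498
exp(-5.670498) = 0.003446
q = 0.127 * 0.003446
q = 0.000438 m^3/s/m

0.000438


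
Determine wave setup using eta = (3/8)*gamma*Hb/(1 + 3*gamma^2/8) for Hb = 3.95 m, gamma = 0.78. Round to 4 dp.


eta = (3/8) * gamma * Hb / (1 + 3*gamma^2/8)
Numerator = (3/8) * 0.78 * 3.95 = 1.155375
Denominator = 1 + 3*0.78^2/8 = 1 + 0.228150 = 1.228150
eta = 1.155375 / 1.228150
eta = 0.9407 m

0.9407


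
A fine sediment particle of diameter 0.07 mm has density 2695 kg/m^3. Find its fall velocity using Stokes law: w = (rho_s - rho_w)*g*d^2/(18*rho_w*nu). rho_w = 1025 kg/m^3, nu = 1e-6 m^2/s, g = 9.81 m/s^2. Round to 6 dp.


w = (rho_s - rho_w) * g * d^2 / (18 * rho_w * nu)
d = 0.07 mm = 0.000070 m
rho_s - rho_w = 2695 - 1025 = 1670
Numerator = 1670 * 9.81 * (0.000070)^2 = 0.000080275230
Denominator = 18 * 1025 * 1e-6 = 0.018450
w = 0.004351 m/s

0.004351


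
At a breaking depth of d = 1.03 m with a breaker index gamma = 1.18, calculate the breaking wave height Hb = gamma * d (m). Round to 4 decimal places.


Hb = gamma * d
Hb = 1.18 * 1.03
Hb = 1.2154 m

1.2154


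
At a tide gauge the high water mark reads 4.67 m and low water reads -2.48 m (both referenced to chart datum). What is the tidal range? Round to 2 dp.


Tidal range = High water - Low water
Tidal range = 4.67 - (-2.48)
Tidal range = 7.15 m

7.15


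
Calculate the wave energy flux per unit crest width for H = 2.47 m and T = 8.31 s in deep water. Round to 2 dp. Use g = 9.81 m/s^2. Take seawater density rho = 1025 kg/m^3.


P = rho * g^2 * H^2 * T / (32 * pi)
P = 1025 * 9.81^2 * 2.47^2 * 8.31 / (32 * pi)
P = 1025 * 96.2361 * 6.1009 * 8.31 / 100.53096
P = 49745.86 W/m

49745.86


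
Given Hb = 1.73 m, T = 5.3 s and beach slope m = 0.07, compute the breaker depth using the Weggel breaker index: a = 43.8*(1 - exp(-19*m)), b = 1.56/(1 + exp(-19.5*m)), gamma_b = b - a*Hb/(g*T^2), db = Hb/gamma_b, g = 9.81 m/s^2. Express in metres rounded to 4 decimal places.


a = 43.8 * (1 - exp(-19 * m))
exp(-19 * 0.07) = exp(-1.3300) = 0.264477
a = 43.8 * (1 - 0.264477) = 32.215896
b = 1.56 / (1 + exp(-19.5 * m))
exp(-19.5 * 0.07) = exp(-1.3650) = 0.255381
b = 1.56 / (1 + 0.255381) = 1.242651
Hb / (g * T^2) = 1.73 / (9.81 * 5.3^2) = 1.73 / 275.5629 = 0.00627806
gamma_b = b - a * Hb/(g*T^2) = 1.242651 - 32.215896 * 0.00627806 = 1.040398
db = Hb / gamma_b = 1.73 / 1.040398
db = 1.6628 m

1.6628


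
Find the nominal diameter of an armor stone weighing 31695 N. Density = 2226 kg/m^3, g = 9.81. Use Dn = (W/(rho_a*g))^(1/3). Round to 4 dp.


V = W / (rho_a * g)
V = 31695 / (2226 * 9.81)
V = 31695 / 21837.06
V = 1.451432 m^3
Dn = V^(1/3) = 1.451432^(1/3)
Dn = 1.1322 m

1.1322


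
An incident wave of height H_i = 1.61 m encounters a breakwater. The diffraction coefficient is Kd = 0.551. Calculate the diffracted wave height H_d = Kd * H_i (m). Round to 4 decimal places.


H_d = Kd * H_i
H_d = 0.551 * 1.61
H_d = 0.8871 m

0.8871


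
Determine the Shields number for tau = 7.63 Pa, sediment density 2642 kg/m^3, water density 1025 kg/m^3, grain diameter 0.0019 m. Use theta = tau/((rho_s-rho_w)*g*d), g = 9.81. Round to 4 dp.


theta = tau / ((rho_s - rho_w) * g * d)
rho_s - rho_w = 2642 - 1025 = 1617
Denominator = 1617 * 9.81 * 0.0019 = 30.139263
theta = 7.63 / 30.139263
theta = 0.2532

0.2532


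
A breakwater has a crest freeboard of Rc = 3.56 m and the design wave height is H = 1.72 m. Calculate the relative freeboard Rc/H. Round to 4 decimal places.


Relative freeboard = Rc / H
= 3.56 / 1.72
= 2.0698

2.0698


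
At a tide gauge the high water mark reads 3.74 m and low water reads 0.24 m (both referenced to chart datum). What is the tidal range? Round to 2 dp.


Tidal range = High water - Low water
Tidal range = 3.74 - (0.24)
Tidal range = 3.50 m

3.50


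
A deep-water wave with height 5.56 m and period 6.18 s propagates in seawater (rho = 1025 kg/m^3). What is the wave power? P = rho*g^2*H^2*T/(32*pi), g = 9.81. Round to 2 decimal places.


P = rho * g^2 * H^2 * T / (32 * pi)
P = 1025 * 9.81^2 * 5.56^2 * 6.18 / (32 * pi)
P = 1025 * 96.2361 * 30.9136 * 6.18 / 100.53096
P = 187456.32 W/m

187456.32


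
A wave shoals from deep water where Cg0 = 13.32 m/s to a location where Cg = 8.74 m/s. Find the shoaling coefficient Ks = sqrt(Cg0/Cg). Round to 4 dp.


Ks = sqrt(Cg0 / Cg)
Ks = sqrt(13.32 / 8.74)
Ks = sqrt(1.5240)
Ks = 1.2345

1.2345


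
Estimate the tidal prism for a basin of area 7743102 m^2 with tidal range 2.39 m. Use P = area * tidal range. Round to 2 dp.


Tidal prism = Area * Tidal range
P = 7743102 * 2.39
P = 18506013.78 m^3

18506013.78


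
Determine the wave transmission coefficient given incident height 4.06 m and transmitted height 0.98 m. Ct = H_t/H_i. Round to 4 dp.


Ct = H_t / H_i
Ct = 0.98 / 4.06
Ct = 0.2414

0.2414


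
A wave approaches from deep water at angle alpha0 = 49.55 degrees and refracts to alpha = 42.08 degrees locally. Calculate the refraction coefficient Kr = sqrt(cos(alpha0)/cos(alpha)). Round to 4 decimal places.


Kr = sqrt(cos(alpha0) / cos(alpha))
cos(49.55) = 0.648784
cos(42.08) = 0.742210
Kr = sqrt(0.648784 / 0.742210)
Kr = sqrt(0.874125)
Kr = 0.9349

0.9349


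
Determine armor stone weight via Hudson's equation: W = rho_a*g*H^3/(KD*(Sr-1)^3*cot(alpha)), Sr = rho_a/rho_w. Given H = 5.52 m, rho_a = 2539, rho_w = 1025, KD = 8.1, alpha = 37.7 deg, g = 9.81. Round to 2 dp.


Sr = rho_a / rho_w = 2539 / 1025 = 2.477073
(Sr - 1) = 1.477073
(Sr - 1)^3 = 3.222597
cot(37.7) = 1 / tan(37.7) = 1 / 0.772888 = 1.293849
Numerator = 2539 * 9.81 * 5.52^3 = 4189372.1515
Denominator = 8.1 * 3.222597 * 1.293849 = 33.773384
W = 4189372.1515 / 33.773384
W = 124043.60 N

124043.60


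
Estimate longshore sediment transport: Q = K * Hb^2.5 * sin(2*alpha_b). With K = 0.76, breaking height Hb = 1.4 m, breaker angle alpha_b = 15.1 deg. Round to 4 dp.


Q = K * Hb^2.5 * sin(2 * alpha_b)
Hb^2.5 = 1.4^2.5 = 2.319103
sin(2 * 15.1) = sin(30.2) = 0.503020
Q = 0.76 * 2.319103 * 0.503020
Q = 0.8866 m^3/s

0.8866


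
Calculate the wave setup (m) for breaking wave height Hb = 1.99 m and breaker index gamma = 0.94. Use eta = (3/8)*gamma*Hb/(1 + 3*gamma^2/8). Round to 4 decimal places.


eta = (3/8) * gamma * Hb / (1 + 3*gamma^2/8)
Numerator = (3/8) * 0.94 * 1.99 = 0.701475
Denominator = 1 + 3*0.94^2/8 = 1 + 0.331350 = 1.331350
eta = 0.701475 / 1.331350
eta = 0.5269 m

0.5269


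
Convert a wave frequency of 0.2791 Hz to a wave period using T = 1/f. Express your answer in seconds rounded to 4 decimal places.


T = 1 / f
T = 1 / 0.2791
T = 3.5829 s

3.5829


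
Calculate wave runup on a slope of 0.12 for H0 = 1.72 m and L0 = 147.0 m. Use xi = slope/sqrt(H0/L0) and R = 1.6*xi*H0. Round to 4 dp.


xi = slope / sqrt(H0/L0)
H0/L0 = 1.72/147.0 = 0.011701
sqrt(0.011701) = 0.108170
xi = 0.12 / 0.108170 = 1.109368
R = 1.6 * xi * H0 = 1.6 * 1.109368 * 1.72
R = 3.0530 m

3.0530


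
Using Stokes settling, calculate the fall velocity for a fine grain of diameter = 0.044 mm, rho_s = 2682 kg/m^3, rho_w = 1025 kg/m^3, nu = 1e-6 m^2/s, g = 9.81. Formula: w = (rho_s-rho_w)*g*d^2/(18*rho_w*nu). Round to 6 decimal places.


w = (rho_s - rho_w) * g * d^2 / (18 * rho_w * nu)
d = 0.044 mm = 0.000044 m
rho_s - rho_w = 2682 - 1025 = 1657
Numerator = 1657 * 9.81 * (0.000044)^2 = 0.000031470009
Denominator = 18 * 1025 * 1e-6 = 0.018450
w = 0.001706 m/s

0.001706


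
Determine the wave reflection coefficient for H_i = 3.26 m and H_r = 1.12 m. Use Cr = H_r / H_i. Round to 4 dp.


Cr = H_r / H_i
Cr = 1.12 / 3.26
Cr = 0.3436

0.3436


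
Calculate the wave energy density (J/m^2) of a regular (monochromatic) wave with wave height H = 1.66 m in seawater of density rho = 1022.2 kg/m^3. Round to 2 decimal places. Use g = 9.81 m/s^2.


E = (1/8) * rho * g * H^2
E = (1/8) * 1022.2 * 9.81 * 1.66^2
E = 0.125 * 1022.2 * 9.81 * 2.7556
E = 3454.07 J/m^2

3454.07


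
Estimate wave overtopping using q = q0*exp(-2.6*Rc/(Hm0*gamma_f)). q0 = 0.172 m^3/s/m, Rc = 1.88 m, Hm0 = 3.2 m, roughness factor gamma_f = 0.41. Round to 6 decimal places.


q = q0 * exp(-2.6 * Rc / (Hm0 * gamma_f))
Exponent = -2.6 * 1.88 / (3.2 * 0.41)
= -2.6 * 1.88 / 1.3120
= -3.725610
exp(-3.725610) = 0.024098
q = 0.172 * 0.024098
q = 0.004145 m^3/s/m

0.004145


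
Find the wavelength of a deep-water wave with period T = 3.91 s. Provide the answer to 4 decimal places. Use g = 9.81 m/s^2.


L0 = g * T^2 / (2 * pi)
L0 = 9.81 * 3.91^2 / (2 * pi)
L0 = 9.81 * 15.2881 / 6.28319
L0 = 149.9763 / 6.28319
L0 = 23.8695 m

23.8695


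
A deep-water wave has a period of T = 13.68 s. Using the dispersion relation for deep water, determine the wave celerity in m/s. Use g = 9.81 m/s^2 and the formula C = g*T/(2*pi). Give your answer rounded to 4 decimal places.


We use the deep-water celerity formula:
C = g * T / (2 * pi)
C = 9.81 * 13.68 / (2 * 3.14159...)
C = 134.200800 / 6.283185
C = 21.3587 m/s

21.3587


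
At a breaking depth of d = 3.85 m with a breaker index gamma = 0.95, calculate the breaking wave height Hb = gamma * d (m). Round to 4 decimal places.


Hb = gamma * d
Hb = 0.95 * 3.85
Hb = 3.6575 m

3.6575


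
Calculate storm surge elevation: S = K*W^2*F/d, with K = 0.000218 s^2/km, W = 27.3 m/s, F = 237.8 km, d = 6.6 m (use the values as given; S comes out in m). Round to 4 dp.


S = K * W^2 * F / d
W^2 = 27.3^2 = 745.29
S = 0.000218 * 745.29 * 237.8 / 6.6
Numerator = 0.000218 * 745.29 * 237.8 = 38.636132
S = 38.636132 / 6.6 = 5.8540 m

5.8540


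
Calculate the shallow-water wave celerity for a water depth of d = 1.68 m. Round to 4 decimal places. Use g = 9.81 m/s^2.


Using the shallow-water approximation:
C = sqrt(g * d) = sqrt(9.81 * 1.68)
C = sqrt(16.4808)
C = 4.0597 m/s

4.0597


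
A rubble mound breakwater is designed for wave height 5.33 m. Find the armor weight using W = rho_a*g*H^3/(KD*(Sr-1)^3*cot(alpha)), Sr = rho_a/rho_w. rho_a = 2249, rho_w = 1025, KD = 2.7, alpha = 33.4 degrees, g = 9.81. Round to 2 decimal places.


Sr = rho_a / rho_w = 2249 / 1025 = 2.194146
(Sr - 1) = 1.194146
(Sr - 1)^3 = 1.702835
cot(33.4) = 1 / tan(33.4) = 1 / 0.659379 = 1.516580
Numerator = 2249 * 9.81 * 5.33^3 = 3340720.0985
Denominator = 2.7 * 1.702835 * 1.516580 = 6.972710
W = 3340720.0985 / 6.972710
W = 479113.55 N

479113.55


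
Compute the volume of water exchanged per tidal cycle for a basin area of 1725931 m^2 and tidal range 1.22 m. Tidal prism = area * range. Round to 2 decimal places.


Tidal prism = Area * Tidal range
P = 1725931 * 1.22
P = 2105635.82 m^3

2105635.82


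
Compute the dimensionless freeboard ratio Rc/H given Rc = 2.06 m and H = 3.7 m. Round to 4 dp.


Relative freeboard = Rc / H
= 2.06 / 3.7
= 0.5568

0.5568


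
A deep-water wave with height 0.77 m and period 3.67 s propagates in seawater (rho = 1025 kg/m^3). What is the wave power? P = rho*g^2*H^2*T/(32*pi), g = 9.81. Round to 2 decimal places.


P = rho * g^2 * H^2 * T / (32 * pi)
P = 1025 * 9.81^2 * 0.77^2 * 3.67 / (32 * pi)
P = 1025 * 96.2361 * 0.5929 * 3.67 / 100.53096
P = 2135.06 W/m

2135.06


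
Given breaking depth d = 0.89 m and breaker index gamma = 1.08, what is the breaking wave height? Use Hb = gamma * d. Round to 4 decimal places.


Hb = gamma * d
Hb = 1.08 * 0.89
Hb = 0.9612 m

0.9612


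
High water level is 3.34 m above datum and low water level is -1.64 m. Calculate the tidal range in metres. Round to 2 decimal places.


Tidal range = High water - Low water
Tidal range = 3.34 - (-1.64)
Tidal range = 4.98 m

4.98


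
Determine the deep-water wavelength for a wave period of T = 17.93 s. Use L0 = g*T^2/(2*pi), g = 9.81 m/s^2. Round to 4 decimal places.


L0 = g * T^2 / (2 * pi)
L0 = 9.81 * 17.93^2 / (2 * pi)
L0 = 9.81 * 321.4849 / 6.28319
L0 = 3153.7669 / 6.28319
L0 = 501.9376 m

501.9376


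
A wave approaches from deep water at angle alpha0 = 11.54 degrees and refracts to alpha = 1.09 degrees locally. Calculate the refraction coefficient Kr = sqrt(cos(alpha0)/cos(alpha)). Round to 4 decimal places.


Kr = sqrt(cos(alpha0) / cos(alpha))
cos(11.54) = 0.979785
cos(1.09) = 0.999819
Kr = sqrt(0.979785 / 0.999819)
Kr = sqrt(0.979963)
Kr = 0.9899

0.9899


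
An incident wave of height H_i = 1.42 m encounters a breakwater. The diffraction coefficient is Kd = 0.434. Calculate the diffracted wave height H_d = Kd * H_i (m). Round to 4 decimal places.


H_d = Kd * H_i
H_d = 0.434 * 1.42
H_d = 0.6163 m

0.6163


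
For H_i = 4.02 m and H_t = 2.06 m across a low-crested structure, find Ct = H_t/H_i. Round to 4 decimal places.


Ct = H_t / H_i
Ct = 2.06 / 4.02
Ct = 0.5124

0.5124


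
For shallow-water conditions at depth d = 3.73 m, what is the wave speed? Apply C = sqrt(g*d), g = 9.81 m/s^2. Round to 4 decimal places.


Using the shallow-water approximation:
C = sqrt(g * d) = sqrt(9.81 * 3.73)
C = sqrt(36.5913)
C = 6.0491 m/s

6.0491


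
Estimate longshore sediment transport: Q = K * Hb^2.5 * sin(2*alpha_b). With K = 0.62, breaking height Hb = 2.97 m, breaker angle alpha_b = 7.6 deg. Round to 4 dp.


Q = K * Hb^2.5 * sin(2 * alpha_b)
Hb^2.5 = 2.97^2.5 = 15.201664
sin(2 * 7.6) = sin(15.2) = 0.262189
Q = 0.62 * 15.201664 * 0.262189
Q = 2.4711 m^3/s

2.4711


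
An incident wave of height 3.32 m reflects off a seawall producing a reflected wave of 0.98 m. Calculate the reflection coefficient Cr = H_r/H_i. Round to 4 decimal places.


Cr = H_r / H_i
Cr = 0.98 / 3.32
Cr = 0.2952

0.2952


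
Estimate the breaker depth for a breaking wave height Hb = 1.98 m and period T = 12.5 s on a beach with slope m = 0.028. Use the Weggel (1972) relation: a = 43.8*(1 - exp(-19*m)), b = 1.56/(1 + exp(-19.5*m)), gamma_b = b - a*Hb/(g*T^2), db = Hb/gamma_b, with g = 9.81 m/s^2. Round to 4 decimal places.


a = 43.8 * (1 - exp(-19 * m))
exp(-19 * 0.028) = exp(-0.5320) = 0.587429
a = 43.8 * (1 - 0.587429) = 18.070613
b = 1.56 / (1 + exp(-19.5 * m))
exp(-19.5 * 0.028) = exp(-0.5460) = 0.579262
b = 1.56 / (1 + 0.579262) = 0.987803
Hb / (g * T^2) = 1.98 / (9.81 * 12.5^2) = 1.98 / 1532.8125 = 0.00129174
gamma_b = b - a * Hb/(g*T^2) = 0.987803 - 18.070613 * 0.00129174 = 0.964460
db = Hb / gamma_b = 1.98 / 0.964460
db = 2.0530 m

2.0530


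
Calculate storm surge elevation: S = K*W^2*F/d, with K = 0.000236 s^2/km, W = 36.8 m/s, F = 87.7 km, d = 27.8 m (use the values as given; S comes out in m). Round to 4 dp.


S = K * W^2 * F / d
W^2 = 36.8^2 = 1354.24
S = 0.000236 * 1354.24 * 87.7 / 27.8
Numerator = 0.000236 * 1354.24 * 87.7 = 28.028976
S = 28.028976 / 27.8 = 1.0082 m

1.0082


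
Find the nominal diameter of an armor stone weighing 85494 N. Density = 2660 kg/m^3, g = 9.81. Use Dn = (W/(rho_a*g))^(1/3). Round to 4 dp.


V = W / (rho_a * g)
V = 85494 / (2660 * 9.81)
V = 85494 / 26094.60
V = 3.276310 m^3
Dn = V^(1/3) = 3.276310^(1/3)
Dn = 1.4852 m

1.4852


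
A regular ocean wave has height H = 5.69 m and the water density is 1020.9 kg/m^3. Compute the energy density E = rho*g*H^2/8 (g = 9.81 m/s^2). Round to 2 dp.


E = (1/8) * rho * g * H^2
E = (1/8) * 1020.9 * 9.81 * 5.69^2
E = 0.125 * 1020.9 * 9.81 * 32.3761
E = 40530.95 J/m^2

40530.95


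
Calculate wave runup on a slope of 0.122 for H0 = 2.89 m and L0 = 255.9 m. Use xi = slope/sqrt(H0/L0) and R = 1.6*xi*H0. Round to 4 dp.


xi = slope / sqrt(H0/L0)
H0/L0 = 2.89/255.9 = 0.011293
sqrt(0.011293) = 0.106271
xi = 0.122 / 0.106271 = 1.148011
R = 1.6 * xi * H0 = 1.6 * 1.148011 * 2.89
R = 5.3084 m

5.3084


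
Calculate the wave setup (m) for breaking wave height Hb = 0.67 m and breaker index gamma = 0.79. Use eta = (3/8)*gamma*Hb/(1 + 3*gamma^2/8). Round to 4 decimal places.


eta = (3/8) * gamma * Hb / (1 + 3*gamma^2/8)
Numerator = (3/8) * 0.79 * 0.67 = 0.198488
Denominator = 1 + 3*0.79^2/8 = 1 + 0.234038 = 1.234038
eta = 0.198488 / 1.234038
eta = 0.1608 m

0.1608


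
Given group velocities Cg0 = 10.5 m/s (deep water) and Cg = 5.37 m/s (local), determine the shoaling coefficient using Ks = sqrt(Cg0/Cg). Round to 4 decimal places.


Ks = sqrt(Cg0 / Cg)
Ks = sqrt(10.5 / 5.37)
Ks = sqrt(1.9553)
Ks = 1.3983

1.3983


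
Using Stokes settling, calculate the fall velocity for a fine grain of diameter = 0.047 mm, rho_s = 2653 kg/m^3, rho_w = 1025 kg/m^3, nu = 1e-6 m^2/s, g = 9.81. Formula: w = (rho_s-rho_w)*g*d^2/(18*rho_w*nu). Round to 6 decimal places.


w = (rho_s - rho_w) * g * d^2 / (18 * rho_w * nu)
d = 0.047 mm = 0.000047 m
rho_s - rho_w = 2653 - 1025 = 1628
Numerator = 1628 * 9.81 * (0.000047)^2 = 0.000035279232
Denominator = 18 * 1025 * 1e-6 = 0.018450
w = 0.001912 m/s

0.001912


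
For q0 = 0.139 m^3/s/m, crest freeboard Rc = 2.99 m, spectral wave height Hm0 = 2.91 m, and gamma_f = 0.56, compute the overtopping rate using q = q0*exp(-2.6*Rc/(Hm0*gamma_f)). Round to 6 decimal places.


q = q0 * exp(-2.6 * Rc / (Hm0 * gamma_f))
Exponent = -2.6 * 2.99 / (2.91 * 0.56)
= -2.6 * 2.99 / 1.6296
= -4.770496
exp(-4.770496) = 0.008476
q = 0.139 * 0.008476
q = 0.001178 m^3/s/m

0.001178


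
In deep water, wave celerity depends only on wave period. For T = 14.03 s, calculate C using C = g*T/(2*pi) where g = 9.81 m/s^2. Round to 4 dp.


We use the deep-water celerity formula:
C = g * T / (2 * pi)
C = 9.81 * 14.03 / (2 * 3.14159...)
C = 137.634300 / 6.283185
C = 21.9052 m/s

21.9052


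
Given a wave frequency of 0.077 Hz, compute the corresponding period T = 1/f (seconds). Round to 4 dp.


T = 1 / f
T = 1 / 0.077
T = 12.9870 s

12.9870


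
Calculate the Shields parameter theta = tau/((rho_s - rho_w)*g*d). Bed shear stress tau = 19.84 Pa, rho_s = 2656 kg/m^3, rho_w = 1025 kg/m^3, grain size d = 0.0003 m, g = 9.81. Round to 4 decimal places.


theta = tau / ((rho_s - rho_w) * g * d)
rho_s - rho_w = 2656 - 1025 = 1631
Denominator = 1631 * 9.81 * 0.0003 = 4.800033
theta = 19.84 / 4.800033
theta = 4.1333

4.1333


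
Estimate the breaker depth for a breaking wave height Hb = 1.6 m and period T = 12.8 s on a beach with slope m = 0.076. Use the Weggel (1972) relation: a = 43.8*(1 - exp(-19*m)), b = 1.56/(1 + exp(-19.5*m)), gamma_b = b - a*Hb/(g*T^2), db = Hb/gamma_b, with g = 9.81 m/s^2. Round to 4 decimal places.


a = 43.8 * (1 - exp(-19 * m))
exp(-19 * 0.076) = exp(-1.4440) = 0.235982
a = 43.8 * (1 - 0.235982) = 33.463991
b = 1.56 / (1 + exp(-19.5 * m))
exp(-19.5 * 0.076) = exp(-1.4820) = 0.227183
b = 1.56 / (1 + 0.227183) = 1.271204
Hb / (g * T^2) = 1.6 / (9.81 * 12.8^2) = 1.6 / 1607.2704 = 0.00099548
gamma_b = b - a * Hb/(g*T^2) = 1.271204 - 33.463991 * 0.00099548 = 1.237892
db = Hb / gamma_b = 1.6 / 1.237892
db = 1.2925 m

1.2925


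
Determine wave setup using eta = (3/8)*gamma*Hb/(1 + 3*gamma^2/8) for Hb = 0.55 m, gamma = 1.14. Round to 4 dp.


eta = (3/8) * gamma * Hb / (1 + 3*gamma^2/8)
Numerator = (3/8) * 1.14 * 0.55 = 0.235125
Denominator = 1 + 3*1.14^2/8 = 1 + 0.487350 = 1.487350
eta = 0.235125 / 1.487350
eta = 0.1581 m

0.1581


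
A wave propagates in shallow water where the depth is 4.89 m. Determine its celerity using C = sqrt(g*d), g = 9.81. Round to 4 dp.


Using the shallow-water approximation:
C = sqrt(g * d) = sqrt(9.81 * 4.89)
C = sqrt(47.9709)
C = 6.9261 m/s

6.9261


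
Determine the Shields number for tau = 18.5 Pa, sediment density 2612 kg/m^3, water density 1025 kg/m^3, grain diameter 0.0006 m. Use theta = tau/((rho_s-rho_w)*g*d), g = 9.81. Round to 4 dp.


theta = tau / ((rho_s - rho_w) * g * d)
rho_s - rho_w = 2612 - 1025 = 1587
Denominator = 1587 * 9.81 * 0.0006 = 9.341082
theta = 18.5 / 9.341082
theta = 1.9805

1.9805


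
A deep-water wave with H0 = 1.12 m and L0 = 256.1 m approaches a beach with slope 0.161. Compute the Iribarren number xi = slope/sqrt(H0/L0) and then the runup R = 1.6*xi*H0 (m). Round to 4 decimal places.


xi = slope / sqrt(H0/L0)
H0/L0 = 1.12/256.1 = 0.004373
sqrt(0.004373) = 0.066131
xi = 0.161 / 0.066131 = 2.434567
R = 1.6 * xi * H0 = 1.6 * 2.434567 * 1.12
R = 4.3627 m

4.3627


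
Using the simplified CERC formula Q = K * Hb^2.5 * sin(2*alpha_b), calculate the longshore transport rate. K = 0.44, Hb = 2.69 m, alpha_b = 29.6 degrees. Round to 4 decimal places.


Q = K * Hb^2.5 * sin(2 * alpha_b)
Hb^2.5 = 2.69^2.5 = 11.868086
sin(2 * 29.6) = sin(59.2) = 0.858960
Q = 0.44 * 11.868086 * 0.858960
Q = 4.4855 m^3/s

4.4855


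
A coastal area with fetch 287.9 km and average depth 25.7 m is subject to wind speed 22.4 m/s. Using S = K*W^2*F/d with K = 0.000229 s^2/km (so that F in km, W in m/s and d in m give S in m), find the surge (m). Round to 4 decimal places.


S = K * W^2 * F / d
W^2 = 22.4^2 = 501.76
S = 0.000229 * 501.76 * 287.9 / 25.7
Numerator = 0.000229 * 501.76 * 287.9 = 33.080585
S = 33.080585 / 25.7 = 1.2872 m

1.2872


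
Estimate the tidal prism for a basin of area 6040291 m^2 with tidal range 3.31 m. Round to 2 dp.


Tidal prism = Area * Tidal range
P = 6040291 * 3.31
P = 19993363.21 m^3

19993363.21


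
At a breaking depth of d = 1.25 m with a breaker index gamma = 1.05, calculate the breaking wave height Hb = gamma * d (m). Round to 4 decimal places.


Hb = gamma * d
Hb = 1.05 * 1.25
Hb = 1.3125 m

1.3125


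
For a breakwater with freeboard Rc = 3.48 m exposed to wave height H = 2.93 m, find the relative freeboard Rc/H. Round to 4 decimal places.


Relative freeboard = Rc / H
= 3.48 / 2.93
= 1.1877

1.1877


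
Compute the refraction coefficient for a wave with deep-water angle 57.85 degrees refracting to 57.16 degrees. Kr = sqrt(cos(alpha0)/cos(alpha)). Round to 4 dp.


Kr = sqrt(cos(alpha0) / cos(alpha))
cos(57.85) = 0.532138
cos(57.16) = 0.542295
Kr = sqrt(0.532138 / 0.542295)
Kr = sqrt(0.981270)
Kr = 0.9906

0.9906


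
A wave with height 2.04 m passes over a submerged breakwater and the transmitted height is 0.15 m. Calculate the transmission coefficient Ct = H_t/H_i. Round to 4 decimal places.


Ct = H_t / H_i
Ct = 0.15 / 2.04
Ct = 0.0735

0.0735


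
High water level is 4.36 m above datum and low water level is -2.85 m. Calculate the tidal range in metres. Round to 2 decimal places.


Tidal range = High water - Low water
Tidal range = 4.36 - (-2.85)
Tidal range = 7.21 m

7.21


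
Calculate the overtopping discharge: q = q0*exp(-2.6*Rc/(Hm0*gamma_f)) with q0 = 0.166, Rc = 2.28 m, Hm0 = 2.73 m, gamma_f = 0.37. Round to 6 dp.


q = q0 * exp(-2.6 * Rc / (Hm0 * gamma_f))
Exponent = -2.6 * 2.28 / (2.73 * 0.37)
= -2.6 * 2.28 / 1.0101
= -5.868726
exp(-5.868726) = 0.002826
q = 0.166 * 0.002826
q = 0.000469 m^3/s/m

0.000469


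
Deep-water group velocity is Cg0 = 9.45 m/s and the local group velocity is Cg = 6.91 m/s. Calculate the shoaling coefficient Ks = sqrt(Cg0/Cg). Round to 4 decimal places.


Ks = sqrt(Cg0 / Cg)
Ks = sqrt(9.45 / 6.91)
Ks = sqrt(1.3676)
Ks = 1.1694

1.1694


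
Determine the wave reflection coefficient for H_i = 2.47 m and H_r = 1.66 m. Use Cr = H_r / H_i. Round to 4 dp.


Cr = H_r / H_i
Cr = 1.66 / 2.47
Cr = 0.6721

0.6721


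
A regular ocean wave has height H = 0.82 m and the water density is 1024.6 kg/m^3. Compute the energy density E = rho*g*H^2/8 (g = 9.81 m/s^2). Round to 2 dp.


E = (1/8) * rho * g * H^2
E = (1/8) * 1024.6 * 9.81 * 0.82^2
E = 0.125 * 1024.6 * 9.81 * 0.6724
E = 844.81 J/m^2

844.81


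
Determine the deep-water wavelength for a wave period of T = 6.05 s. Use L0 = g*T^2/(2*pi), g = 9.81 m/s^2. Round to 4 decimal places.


L0 = g * T^2 / (2 * pi)
L0 = 9.81 * 6.05^2 / (2 * pi)
L0 = 9.81 * 36.6025 / 6.28319
L0 = 359.0705 / 6.28319
L0 = 57.1478 m

57.1478


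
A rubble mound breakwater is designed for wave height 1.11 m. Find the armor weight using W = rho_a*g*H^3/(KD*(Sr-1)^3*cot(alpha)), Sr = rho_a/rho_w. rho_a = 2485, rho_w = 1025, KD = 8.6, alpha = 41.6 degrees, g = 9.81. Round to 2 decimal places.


Sr = rho_a / rho_w = 2485 / 1025 = 2.424390
(Sr - 1) = 1.424390
(Sr - 1)^3 = 2.889928
cot(41.6) = 1 / tan(41.6) = 1 / 0.887842 = 1.126327
Numerator = 2485 * 9.81 * 1.11^3 = 33339.9034
Denominator = 8.6 * 2.889928 * 1.126327 = 27.993033
W = 33339.9034 / 27.993033
W = 1191.01 N

1191.01


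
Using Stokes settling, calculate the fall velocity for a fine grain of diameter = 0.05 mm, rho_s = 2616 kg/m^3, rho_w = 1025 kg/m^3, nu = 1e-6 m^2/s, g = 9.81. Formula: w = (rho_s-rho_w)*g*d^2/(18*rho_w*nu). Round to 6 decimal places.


w = (rho_s - rho_w) * g * d^2 / (18 * rho_w * nu)
d = 0.05 mm = 0.000050 m
rho_s - rho_w = 2616 - 1025 = 1591
Numerator = 1591 * 9.81 * (0.000050)^2 = 0.000039019275
Denominator = 18 * 1025 * 1e-6 = 0.018450
w = 0.002115 m/s

0.002115


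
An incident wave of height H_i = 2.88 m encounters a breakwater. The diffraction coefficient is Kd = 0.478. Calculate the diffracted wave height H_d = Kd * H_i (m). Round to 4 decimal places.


H_d = Kd * H_i
H_d = 0.478 * 2.88
H_d = 1.3766 m

1.3766


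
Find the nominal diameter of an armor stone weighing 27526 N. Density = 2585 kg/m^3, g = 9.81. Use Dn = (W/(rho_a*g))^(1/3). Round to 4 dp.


V = W / (rho_a * g)
V = 27526 / (2585 * 9.81)
V = 27526 / 25358.85
V = 1.085459 m^3
Dn = V^(1/3) = 1.085459^(1/3)
Dn = 1.0277 m

1.0277


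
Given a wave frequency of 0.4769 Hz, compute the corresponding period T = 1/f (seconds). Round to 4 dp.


T = 1 / f
T = 1 / 0.4769
T = 2.0969 s

2.0969


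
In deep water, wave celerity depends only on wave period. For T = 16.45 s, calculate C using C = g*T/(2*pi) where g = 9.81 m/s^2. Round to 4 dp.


We use the deep-water celerity formula:
C = g * T / (2 * pi)
C = 9.81 * 16.45 / (2 * 3.14159...)
C = 161.374500 / 6.283185
C = 25.6835 m/s

25.6835
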